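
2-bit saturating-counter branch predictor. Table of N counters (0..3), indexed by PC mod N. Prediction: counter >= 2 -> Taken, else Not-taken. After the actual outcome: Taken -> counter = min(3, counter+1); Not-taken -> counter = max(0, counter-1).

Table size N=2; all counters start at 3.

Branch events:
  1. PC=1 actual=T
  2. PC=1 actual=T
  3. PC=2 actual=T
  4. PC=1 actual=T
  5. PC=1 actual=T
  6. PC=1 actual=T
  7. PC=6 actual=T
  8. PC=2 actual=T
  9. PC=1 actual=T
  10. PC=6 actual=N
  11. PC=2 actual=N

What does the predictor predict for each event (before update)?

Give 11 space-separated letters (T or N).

Ev 1: PC=1 idx=1 pred=T actual=T -> ctr[1]=3
Ev 2: PC=1 idx=1 pred=T actual=T -> ctr[1]=3
Ev 3: PC=2 idx=0 pred=T actual=T -> ctr[0]=3
Ev 4: PC=1 idx=1 pred=T actual=T -> ctr[1]=3
Ev 5: PC=1 idx=1 pred=T actual=T -> ctr[1]=3
Ev 6: PC=1 idx=1 pred=T actual=T -> ctr[1]=3
Ev 7: PC=6 idx=0 pred=T actual=T -> ctr[0]=3
Ev 8: PC=2 idx=0 pred=T actual=T -> ctr[0]=3
Ev 9: PC=1 idx=1 pred=T actual=T -> ctr[1]=3
Ev 10: PC=6 idx=0 pred=T actual=N -> ctr[0]=2
Ev 11: PC=2 idx=0 pred=T actual=N -> ctr[0]=1

Answer: T T T T T T T T T T T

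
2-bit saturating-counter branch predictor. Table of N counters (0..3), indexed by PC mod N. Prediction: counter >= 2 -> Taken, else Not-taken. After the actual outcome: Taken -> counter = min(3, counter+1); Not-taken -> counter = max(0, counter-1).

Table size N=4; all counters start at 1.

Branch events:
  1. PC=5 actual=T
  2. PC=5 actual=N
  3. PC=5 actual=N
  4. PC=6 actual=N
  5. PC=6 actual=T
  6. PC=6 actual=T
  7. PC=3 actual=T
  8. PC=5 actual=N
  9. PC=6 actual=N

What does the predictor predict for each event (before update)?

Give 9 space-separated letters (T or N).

Ev 1: PC=5 idx=1 pred=N actual=T -> ctr[1]=2
Ev 2: PC=5 idx=1 pred=T actual=N -> ctr[1]=1
Ev 3: PC=5 idx=1 pred=N actual=N -> ctr[1]=0
Ev 4: PC=6 idx=2 pred=N actual=N -> ctr[2]=0
Ev 5: PC=6 idx=2 pred=N actual=T -> ctr[2]=1
Ev 6: PC=6 idx=2 pred=N actual=T -> ctr[2]=2
Ev 7: PC=3 idx=3 pred=N actual=T -> ctr[3]=2
Ev 8: PC=5 idx=1 pred=N actual=N -> ctr[1]=0
Ev 9: PC=6 idx=2 pred=T actual=N -> ctr[2]=1

Answer: N T N N N N N N T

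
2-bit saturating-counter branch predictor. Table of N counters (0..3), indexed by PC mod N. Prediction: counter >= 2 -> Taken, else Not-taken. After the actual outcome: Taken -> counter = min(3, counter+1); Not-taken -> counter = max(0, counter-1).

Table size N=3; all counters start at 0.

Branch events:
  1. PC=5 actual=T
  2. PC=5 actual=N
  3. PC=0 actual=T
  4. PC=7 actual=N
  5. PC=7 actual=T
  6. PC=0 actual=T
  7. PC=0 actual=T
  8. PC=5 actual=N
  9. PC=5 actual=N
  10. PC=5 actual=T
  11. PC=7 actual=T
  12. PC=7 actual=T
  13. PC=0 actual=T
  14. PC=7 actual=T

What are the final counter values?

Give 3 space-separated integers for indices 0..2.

Ev 1: PC=5 idx=2 pred=N actual=T -> ctr[2]=1
Ev 2: PC=5 idx=2 pred=N actual=N -> ctr[2]=0
Ev 3: PC=0 idx=0 pred=N actual=T -> ctr[0]=1
Ev 4: PC=7 idx=1 pred=N actual=N -> ctr[1]=0
Ev 5: PC=7 idx=1 pred=N actual=T -> ctr[1]=1
Ev 6: PC=0 idx=0 pred=N actual=T -> ctr[0]=2
Ev 7: PC=0 idx=0 pred=T actual=T -> ctr[0]=3
Ev 8: PC=5 idx=2 pred=N actual=N -> ctr[2]=0
Ev 9: PC=5 idx=2 pred=N actual=N -> ctr[2]=0
Ev 10: PC=5 idx=2 pred=N actual=T -> ctr[2]=1
Ev 11: PC=7 idx=1 pred=N actual=T -> ctr[1]=2
Ev 12: PC=7 idx=1 pred=T actual=T -> ctr[1]=3
Ev 13: PC=0 idx=0 pred=T actual=T -> ctr[0]=3
Ev 14: PC=7 idx=1 pred=T actual=T -> ctr[1]=3

Answer: 3 3 1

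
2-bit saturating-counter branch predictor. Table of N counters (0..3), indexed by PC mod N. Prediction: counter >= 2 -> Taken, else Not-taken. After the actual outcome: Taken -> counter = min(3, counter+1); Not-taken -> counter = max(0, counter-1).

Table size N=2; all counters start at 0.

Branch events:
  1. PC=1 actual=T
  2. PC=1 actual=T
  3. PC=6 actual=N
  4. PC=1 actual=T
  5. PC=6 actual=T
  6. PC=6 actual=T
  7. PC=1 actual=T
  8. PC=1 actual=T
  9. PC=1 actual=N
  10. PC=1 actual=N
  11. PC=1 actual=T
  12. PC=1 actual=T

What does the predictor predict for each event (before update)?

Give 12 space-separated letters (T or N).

Answer: N N N T N N T T T T N T

Derivation:
Ev 1: PC=1 idx=1 pred=N actual=T -> ctr[1]=1
Ev 2: PC=1 idx=1 pred=N actual=T -> ctr[1]=2
Ev 3: PC=6 idx=0 pred=N actual=N -> ctr[0]=0
Ev 4: PC=1 idx=1 pred=T actual=T -> ctr[1]=3
Ev 5: PC=6 idx=0 pred=N actual=T -> ctr[0]=1
Ev 6: PC=6 idx=0 pred=N actual=T -> ctr[0]=2
Ev 7: PC=1 idx=1 pred=T actual=T -> ctr[1]=3
Ev 8: PC=1 idx=1 pred=T actual=T -> ctr[1]=3
Ev 9: PC=1 idx=1 pred=T actual=N -> ctr[1]=2
Ev 10: PC=1 idx=1 pred=T actual=N -> ctr[1]=1
Ev 11: PC=1 idx=1 pred=N actual=T -> ctr[1]=2
Ev 12: PC=1 idx=1 pred=T actual=T -> ctr[1]=3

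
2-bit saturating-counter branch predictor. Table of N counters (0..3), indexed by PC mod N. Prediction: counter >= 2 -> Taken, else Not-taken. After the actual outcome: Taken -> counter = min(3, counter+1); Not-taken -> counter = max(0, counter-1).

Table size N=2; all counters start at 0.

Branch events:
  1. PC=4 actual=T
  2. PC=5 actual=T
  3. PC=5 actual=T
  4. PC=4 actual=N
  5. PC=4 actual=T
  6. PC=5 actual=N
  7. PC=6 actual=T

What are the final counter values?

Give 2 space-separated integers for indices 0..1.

Ev 1: PC=4 idx=0 pred=N actual=T -> ctr[0]=1
Ev 2: PC=5 idx=1 pred=N actual=T -> ctr[1]=1
Ev 3: PC=5 idx=1 pred=N actual=T -> ctr[1]=2
Ev 4: PC=4 idx=0 pred=N actual=N -> ctr[0]=0
Ev 5: PC=4 idx=0 pred=N actual=T -> ctr[0]=1
Ev 6: PC=5 idx=1 pred=T actual=N -> ctr[1]=1
Ev 7: PC=6 idx=0 pred=N actual=T -> ctr[0]=2

Answer: 2 1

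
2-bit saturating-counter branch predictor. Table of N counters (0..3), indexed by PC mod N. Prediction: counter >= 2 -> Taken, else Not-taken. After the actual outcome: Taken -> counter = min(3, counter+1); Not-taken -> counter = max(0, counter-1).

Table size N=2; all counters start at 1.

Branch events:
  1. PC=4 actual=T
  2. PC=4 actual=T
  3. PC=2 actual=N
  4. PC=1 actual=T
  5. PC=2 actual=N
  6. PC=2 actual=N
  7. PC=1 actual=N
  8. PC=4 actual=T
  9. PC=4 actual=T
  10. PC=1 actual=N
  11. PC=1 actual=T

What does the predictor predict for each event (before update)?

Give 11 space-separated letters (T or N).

Ev 1: PC=4 idx=0 pred=N actual=T -> ctr[0]=2
Ev 2: PC=4 idx=0 pred=T actual=T -> ctr[0]=3
Ev 3: PC=2 idx=0 pred=T actual=N -> ctr[0]=2
Ev 4: PC=1 idx=1 pred=N actual=T -> ctr[1]=2
Ev 5: PC=2 idx=0 pred=T actual=N -> ctr[0]=1
Ev 6: PC=2 idx=0 pred=N actual=N -> ctr[0]=0
Ev 7: PC=1 idx=1 pred=T actual=N -> ctr[1]=1
Ev 8: PC=4 idx=0 pred=N actual=T -> ctr[0]=1
Ev 9: PC=4 idx=0 pred=N actual=T -> ctr[0]=2
Ev 10: PC=1 idx=1 pred=N actual=N -> ctr[1]=0
Ev 11: PC=1 idx=1 pred=N actual=T -> ctr[1]=1

Answer: N T T N T N T N N N N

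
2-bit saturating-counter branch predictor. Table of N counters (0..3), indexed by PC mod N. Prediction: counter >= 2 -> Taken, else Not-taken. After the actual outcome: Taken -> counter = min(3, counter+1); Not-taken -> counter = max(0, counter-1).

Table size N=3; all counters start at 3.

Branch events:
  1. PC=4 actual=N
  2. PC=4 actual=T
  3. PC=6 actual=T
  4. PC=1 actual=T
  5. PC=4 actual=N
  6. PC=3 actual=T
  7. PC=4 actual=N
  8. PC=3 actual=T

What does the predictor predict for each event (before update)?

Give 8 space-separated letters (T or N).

Answer: T T T T T T T T

Derivation:
Ev 1: PC=4 idx=1 pred=T actual=N -> ctr[1]=2
Ev 2: PC=4 idx=1 pred=T actual=T -> ctr[1]=3
Ev 3: PC=6 idx=0 pred=T actual=T -> ctr[0]=3
Ev 4: PC=1 idx=1 pred=T actual=T -> ctr[1]=3
Ev 5: PC=4 idx=1 pred=T actual=N -> ctr[1]=2
Ev 6: PC=3 idx=0 pred=T actual=T -> ctr[0]=3
Ev 7: PC=4 idx=1 pred=T actual=N -> ctr[1]=1
Ev 8: PC=3 idx=0 pred=T actual=T -> ctr[0]=3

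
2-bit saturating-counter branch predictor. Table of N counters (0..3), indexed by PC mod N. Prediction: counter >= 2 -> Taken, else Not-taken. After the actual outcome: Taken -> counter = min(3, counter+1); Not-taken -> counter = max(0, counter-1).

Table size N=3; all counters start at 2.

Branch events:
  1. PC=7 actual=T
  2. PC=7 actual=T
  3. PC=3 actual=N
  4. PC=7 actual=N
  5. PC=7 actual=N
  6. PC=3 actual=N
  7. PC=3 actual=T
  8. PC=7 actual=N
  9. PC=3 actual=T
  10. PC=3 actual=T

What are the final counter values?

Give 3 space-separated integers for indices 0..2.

Ev 1: PC=7 idx=1 pred=T actual=T -> ctr[1]=3
Ev 2: PC=7 idx=1 pred=T actual=T -> ctr[1]=3
Ev 3: PC=3 idx=0 pred=T actual=N -> ctr[0]=1
Ev 4: PC=7 idx=1 pred=T actual=N -> ctr[1]=2
Ev 5: PC=7 idx=1 pred=T actual=N -> ctr[1]=1
Ev 6: PC=3 idx=0 pred=N actual=N -> ctr[0]=0
Ev 7: PC=3 idx=0 pred=N actual=T -> ctr[0]=1
Ev 8: PC=7 idx=1 pred=N actual=N -> ctr[1]=0
Ev 9: PC=3 idx=0 pred=N actual=T -> ctr[0]=2
Ev 10: PC=3 idx=0 pred=T actual=T -> ctr[0]=3

Answer: 3 0 2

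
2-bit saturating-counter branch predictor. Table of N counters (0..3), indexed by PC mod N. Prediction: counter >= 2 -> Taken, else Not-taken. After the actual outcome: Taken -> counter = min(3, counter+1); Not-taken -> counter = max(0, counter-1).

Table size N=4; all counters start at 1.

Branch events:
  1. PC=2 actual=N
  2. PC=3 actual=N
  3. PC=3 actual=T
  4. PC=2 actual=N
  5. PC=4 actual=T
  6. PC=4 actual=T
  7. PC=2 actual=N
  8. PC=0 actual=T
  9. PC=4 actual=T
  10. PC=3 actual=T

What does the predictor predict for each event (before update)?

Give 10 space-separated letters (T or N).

Ev 1: PC=2 idx=2 pred=N actual=N -> ctr[2]=0
Ev 2: PC=3 idx=3 pred=N actual=N -> ctr[3]=0
Ev 3: PC=3 idx=3 pred=N actual=T -> ctr[3]=1
Ev 4: PC=2 idx=2 pred=N actual=N -> ctr[2]=0
Ev 5: PC=4 idx=0 pred=N actual=T -> ctr[0]=2
Ev 6: PC=4 idx=0 pred=T actual=T -> ctr[0]=3
Ev 7: PC=2 idx=2 pred=N actual=N -> ctr[2]=0
Ev 8: PC=0 idx=0 pred=T actual=T -> ctr[0]=3
Ev 9: PC=4 idx=0 pred=T actual=T -> ctr[0]=3
Ev 10: PC=3 idx=3 pred=N actual=T -> ctr[3]=2

Answer: N N N N N T N T T N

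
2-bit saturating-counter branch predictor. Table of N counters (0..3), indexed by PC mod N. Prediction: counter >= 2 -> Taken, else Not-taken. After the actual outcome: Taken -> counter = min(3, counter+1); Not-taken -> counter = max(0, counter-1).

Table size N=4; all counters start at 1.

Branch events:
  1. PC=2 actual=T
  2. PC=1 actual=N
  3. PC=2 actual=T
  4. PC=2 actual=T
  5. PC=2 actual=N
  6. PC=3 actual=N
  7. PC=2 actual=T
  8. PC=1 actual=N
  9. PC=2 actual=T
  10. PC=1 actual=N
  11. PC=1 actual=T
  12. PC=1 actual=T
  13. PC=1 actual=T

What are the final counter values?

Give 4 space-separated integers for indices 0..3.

Ev 1: PC=2 idx=2 pred=N actual=T -> ctr[2]=2
Ev 2: PC=1 idx=1 pred=N actual=N -> ctr[1]=0
Ev 3: PC=2 idx=2 pred=T actual=T -> ctr[2]=3
Ev 4: PC=2 idx=2 pred=T actual=T -> ctr[2]=3
Ev 5: PC=2 idx=2 pred=T actual=N -> ctr[2]=2
Ev 6: PC=3 idx=3 pred=N actual=N -> ctr[3]=0
Ev 7: PC=2 idx=2 pred=T actual=T -> ctr[2]=3
Ev 8: PC=1 idx=1 pred=N actual=N -> ctr[1]=0
Ev 9: PC=2 idx=2 pred=T actual=T -> ctr[2]=3
Ev 10: PC=1 idx=1 pred=N actual=N -> ctr[1]=0
Ev 11: PC=1 idx=1 pred=N actual=T -> ctr[1]=1
Ev 12: PC=1 idx=1 pred=N actual=T -> ctr[1]=2
Ev 13: PC=1 idx=1 pred=T actual=T -> ctr[1]=3

Answer: 1 3 3 0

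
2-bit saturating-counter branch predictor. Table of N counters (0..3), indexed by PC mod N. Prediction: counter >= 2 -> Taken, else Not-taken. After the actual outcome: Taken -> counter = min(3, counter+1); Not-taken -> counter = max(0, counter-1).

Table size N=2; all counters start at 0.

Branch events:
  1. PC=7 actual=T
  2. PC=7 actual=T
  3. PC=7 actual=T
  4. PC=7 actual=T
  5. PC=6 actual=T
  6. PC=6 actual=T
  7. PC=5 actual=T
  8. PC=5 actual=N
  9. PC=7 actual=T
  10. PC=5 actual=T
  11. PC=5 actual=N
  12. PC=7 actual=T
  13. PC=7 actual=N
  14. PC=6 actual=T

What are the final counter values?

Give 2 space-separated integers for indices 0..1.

Answer: 3 2

Derivation:
Ev 1: PC=7 idx=1 pred=N actual=T -> ctr[1]=1
Ev 2: PC=7 idx=1 pred=N actual=T -> ctr[1]=2
Ev 3: PC=7 idx=1 pred=T actual=T -> ctr[1]=3
Ev 4: PC=7 idx=1 pred=T actual=T -> ctr[1]=3
Ev 5: PC=6 idx=0 pred=N actual=T -> ctr[0]=1
Ev 6: PC=6 idx=0 pred=N actual=T -> ctr[0]=2
Ev 7: PC=5 idx=1 pred=T actual=T -> ctr[1]=3
Ev 8: PC=5 idx=1 pred=T actual=N -> ctr[1]=2
Ev 9: PC=7 idx=1 pred=T actual=T -> ctr[1]=3
Ev 10: PC=5 idx=1 pred=T actual=T -> ctr[1]=3
Ev 11: PC=5 idx=1 pred=T actual=N -> ctr[1]=2
Ev 12: PC=7 idx=1 pred=T actual=T -> ctr[1]=3
Ev 13: PC=7 idx=1 pred=T actual=N -> ctr[1]=2
Ev 14: PC=6 idx=0 pred=T actual=T -> ctr[0]=3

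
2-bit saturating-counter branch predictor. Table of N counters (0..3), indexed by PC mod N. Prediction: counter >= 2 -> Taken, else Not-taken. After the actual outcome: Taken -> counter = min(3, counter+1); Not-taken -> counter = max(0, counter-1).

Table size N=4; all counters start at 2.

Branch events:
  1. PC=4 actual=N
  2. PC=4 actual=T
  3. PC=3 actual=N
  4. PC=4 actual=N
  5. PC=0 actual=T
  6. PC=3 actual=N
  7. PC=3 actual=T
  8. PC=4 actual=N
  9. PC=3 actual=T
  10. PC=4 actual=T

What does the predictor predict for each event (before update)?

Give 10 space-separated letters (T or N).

Ev 1: PC=4 idx=0 pred=T actual=N -> ctr[0]=1
Ev 2: PC=4 idx=0 pred=N actual=T -> ctr[0]=2
Ev 3: PC=3 idx=3 pred=T actual=N -> ctr[3]=1
Ev 4: PC=4 idx=0 pred=T actual=N -> ctr[0]=1
Ev 5: PC=0 idx=0 pred=N actual=T -> ctr[0]=2
Ev 6: PC=3 idx=3 pred=N actual=N -> ctr[3]=0
Ev 7: PC=3 idx=3 pred=N actual=T -> ctr[3]=1
Ev 8: PC=4 idx=0 pred=T actual=N -> ctr[0]=1
Ev 9: PC=3 idx=3 pred=N actual=T -> ctr[3]=2
Ev 10: PC=4 idx=0 pred=N actual=T -> ctr[0]=2

Answer: T N T T N N N T N N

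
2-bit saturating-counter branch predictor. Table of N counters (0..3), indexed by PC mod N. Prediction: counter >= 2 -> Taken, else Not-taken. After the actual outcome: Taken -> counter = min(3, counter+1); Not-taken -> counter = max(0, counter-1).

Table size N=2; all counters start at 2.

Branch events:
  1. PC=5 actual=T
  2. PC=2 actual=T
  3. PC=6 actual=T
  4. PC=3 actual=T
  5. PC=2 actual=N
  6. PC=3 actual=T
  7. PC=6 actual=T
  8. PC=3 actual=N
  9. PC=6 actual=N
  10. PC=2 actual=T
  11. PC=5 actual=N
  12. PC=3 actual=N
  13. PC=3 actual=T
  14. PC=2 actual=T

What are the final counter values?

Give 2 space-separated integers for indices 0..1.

Ev 1: PC=5 idx=1 pred=T actual=T -> ctr[1]=3
Ev 2: PC=2 idx=0 pred=T actual=T -> ctr[0]=3
Ev 3: PC=6 idx=0 pred=T actual=T -> ctr[0]=3
Ev 4: PC=3 idx=1 pred=T actual=T -> ctr[1]=3
Ev 5: PC=2 idx=0 pred=T actual=N -> ctr[0]=2
Ev 6: PC=3 idx=1 pred=T actual=T -> ctr[1]=3
Ev 7: PC=6 idx=0 pred=T actual=T -> ctr[0]=3
Ev 8: PC=3 idx=1 pred=T actual=N -> ctr[1]=2
Ev 9: PC=6 idx=0 pred=T actual=N -> ctr[0]=2
Ev 10: PC=2 idx=0 pred=T actual=T -> ctr[0]=3
Ev 11: PC=5 idx=1 pred=T actual=N -> ctr[1]=1
Ev 12: PC=3 idx=1 pred=N actual=N -> ctr[1]=0
Ev 13: PC=3 idx=1 pred=N actual=T -> ctr[1]=1
Ev 14: PC=2 idx=0 pred=T actual=T -> ctr[0]=3

Answer: 3 1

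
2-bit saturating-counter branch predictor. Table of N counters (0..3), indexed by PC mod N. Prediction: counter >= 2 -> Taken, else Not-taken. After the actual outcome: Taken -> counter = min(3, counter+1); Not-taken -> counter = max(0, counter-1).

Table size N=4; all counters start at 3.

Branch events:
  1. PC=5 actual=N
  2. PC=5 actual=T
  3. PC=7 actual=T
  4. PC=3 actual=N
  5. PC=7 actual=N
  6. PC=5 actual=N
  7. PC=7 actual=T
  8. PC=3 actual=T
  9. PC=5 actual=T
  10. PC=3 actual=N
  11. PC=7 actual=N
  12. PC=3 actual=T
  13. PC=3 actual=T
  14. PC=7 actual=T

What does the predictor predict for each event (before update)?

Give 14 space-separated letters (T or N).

Answer: T T T T T T N T T T T N T T

Derivation:
Ev 1: PC=5 idx=1 pred=T actual=N -> ctr[1]=2
Ev 2: PC=5 idx=1 pred=T actual=T -> ctr[1]=3
Ev 3: PC=7 idx=3 pred=T actual=T -> ctr[3]=3
Ev 4: PC=3 idx=3 pred=T actual=N -> ctr[3]=2
Ev 5: PC=7 idx=3 pred=T actual=N -> ctr[3]=1
Ev 6: PC=5 idx=1 pred=T actual=N -> ctr[1]=2
Ev 7: PC=7 idx=3 pred=N actual=T -> ctr[3]=2
Ev 8: PC=3 idx=3 pred=T actual=T -> ctr[3]=3
Ev 9: PC=5 idx=1 pred=T actual=T -> ctr[1]=3
Ev 10: PC=3 idx=3 pred=T actual=N -> ctr[3]=2
Ev 11: PC=7 idx=3 pred=T actual=N -> ctr[3]=1
Ev 12: PC=3 idx=3 pred=N actual=T -> ctr[3]=2
Ev 13: PC=3 idx=3 pred=T actual=T -> ctr[3]=3
Ev 14: PC=7 idx=3 pred=T actual=T -> ctr[3]=3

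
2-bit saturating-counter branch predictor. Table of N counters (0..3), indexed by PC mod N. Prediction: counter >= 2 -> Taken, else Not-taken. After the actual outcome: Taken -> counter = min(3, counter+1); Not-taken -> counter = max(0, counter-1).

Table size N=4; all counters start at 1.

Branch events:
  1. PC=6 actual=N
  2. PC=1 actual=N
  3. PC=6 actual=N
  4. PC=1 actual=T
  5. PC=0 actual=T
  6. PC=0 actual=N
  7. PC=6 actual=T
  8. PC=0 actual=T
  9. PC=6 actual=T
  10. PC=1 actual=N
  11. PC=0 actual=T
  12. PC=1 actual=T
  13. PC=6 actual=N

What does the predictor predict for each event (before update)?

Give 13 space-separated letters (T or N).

Answer: N N N N N T N N N N T N T

Derivation:
Ev 1: PC=6 idx=2 pred=N actual=N -> ctr[2]=0
Ev 2: PC=1 idx=1 pred=N actual=N -> ctr[1]=0
Ev 3: PC=6 idx=2 pred=N actual=N -> ctr[2]=0
Ev 4: PC=1 idx=1 pred=N actual=T -> ctr[1]=1
Ev 5: PC=0 idx=0 pred=N actual=T -> ctr[0]=2
Ev 6: PC=0 idx=0 pred=T actual=N -> ctr[0]=1
Ev 7: PC=6 idx=2 pred=N actual=T -> ctr[2]=1
Ev 8: PC=0 idx=0 pred=N actual=T -> ctr[0]=2
Ev 9: PC=6 idx=2 pred=N actual=T -> ctr[2]=2
Ev 10: PC=1 idx=1 pred=N actual=N -> ctr[1]=0
Ev 11: PC=0 idx=0 pred=T actual=T -> ctr[0]=3
Ev 12: PC=1 idx=1 pred=N actual=T -> ctr[1]=1
Ev 13: PC=6 idx=2 pred=T actual=N -> ctr[2]=1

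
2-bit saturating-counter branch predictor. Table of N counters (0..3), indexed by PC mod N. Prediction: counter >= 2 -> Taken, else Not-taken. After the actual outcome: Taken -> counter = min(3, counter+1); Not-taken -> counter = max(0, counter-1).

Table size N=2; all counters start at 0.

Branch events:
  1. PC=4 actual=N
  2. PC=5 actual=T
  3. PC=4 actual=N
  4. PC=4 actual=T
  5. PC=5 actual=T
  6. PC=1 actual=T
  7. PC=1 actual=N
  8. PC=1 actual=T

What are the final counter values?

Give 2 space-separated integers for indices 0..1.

Ev 1: PC=4 idx=0 pred=N actual=N -> ctr[0]=0
Ev 2: PC=5 idx=1 pred=N actual=T -> ctr[1]=1
Ev 3: PC=4 idx=0 pred=N actual=N -> ctr[0]=0
Ev 4: PC=4 idx=0 pred=N actual=T -> ctr[0]=1
Ev 5: PC=5 idx=1 pred=N actual=T -> ctr[1]=2
Ev 6: PC=1 idx=1 pred=T actual=T -> ctr[1]=3
Ev 7: PC=1 idx=1 pred=T actual=N -> ctr[1]=2
Ev 8: PC=1 idx=1 pred=T actual=T -> ctr[1]=3

Answer: 1 3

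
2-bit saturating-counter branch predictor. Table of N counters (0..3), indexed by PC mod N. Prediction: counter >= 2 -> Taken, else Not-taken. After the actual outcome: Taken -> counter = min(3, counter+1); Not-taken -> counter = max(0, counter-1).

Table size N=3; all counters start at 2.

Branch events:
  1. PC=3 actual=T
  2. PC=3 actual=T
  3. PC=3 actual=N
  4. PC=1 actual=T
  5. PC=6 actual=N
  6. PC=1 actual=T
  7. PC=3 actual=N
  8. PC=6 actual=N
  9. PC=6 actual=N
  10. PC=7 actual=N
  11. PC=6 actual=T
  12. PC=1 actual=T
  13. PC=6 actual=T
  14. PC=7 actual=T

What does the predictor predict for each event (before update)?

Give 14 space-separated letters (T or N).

Ev 1: PC=3 idx=0 pred=T actual=T -> ctr[0]=3
Ev 2: PC=3 idx=0 pred=T actual=T -> ctr[0]=3
Ev 3: PC=3 idx=0 pred=T actual=N -> ctr[0]=2
Ev 4: PC=1 idx=1 pred=T actual=T -> ctr[1]=3
Ev 5: PC=6 idx=0 pred=T actual=N -> ctr[0]=1
Ev 6: PC=1 idx=1 pred=T actual=T -> ctr[1]=3
Ev 7: PC=3 idx=0 pred=N actual=N -> ctr[0]=0
Ev 8: PC=6 idx=0 pred=N actual=N -> ctr[0]=0
Ev 9: PC=6 idx=0 pred=N actual=N -> ctr[0]=0
Ev 10: PC=7 idx=1 pred=T actual=N -> ctr[1]=2
Ev 11: PC=6 idx=0 pred=N actual=T -> ctr[0]=1
Ev 12: PC=1 idx=1 pred=T actual=T -> ctr[1]=3
Ev 13: PC=6 idx=0 pred=N actual=T -> ctr[0]=2
Ev 14: PC=7 idx=1 pred=T actual=T -> ctr[1]=3

Answer: T T T T T T N N N T N T N T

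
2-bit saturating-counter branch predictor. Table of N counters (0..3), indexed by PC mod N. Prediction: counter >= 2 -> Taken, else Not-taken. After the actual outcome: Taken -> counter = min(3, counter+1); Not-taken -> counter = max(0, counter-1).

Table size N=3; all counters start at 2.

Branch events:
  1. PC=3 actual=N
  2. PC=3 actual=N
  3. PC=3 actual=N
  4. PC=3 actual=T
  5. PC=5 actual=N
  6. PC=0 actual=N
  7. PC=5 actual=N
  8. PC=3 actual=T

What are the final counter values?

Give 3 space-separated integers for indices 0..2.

Ev 1: PC=3 idx=0 pred=T actual=N -> ctr[0]=1
Ev 2: PC=3 idx=0 pred=N actual=N -> ctr[0]=0
Ev 3: PC=3 idx=0 pred=N actual=N -> ctr[0]=0
Ev 4: PC=3 idx=0 pred=N actual=T -> ctr[0]=1
Ev 5: PC=5 idx=2 pred=T actual=N -> ctr[2]=1
Ev 6: PC=0 idx=0 pred=N actual=N -> ctr[0]=0
Ev 7: PC=5 idx=2 pred=N actual=N -> ctr[2]=0
Ev 8: PC=3 idx=0 pred=N actual=T -> ctr[0]=1

Answer: 1 2 0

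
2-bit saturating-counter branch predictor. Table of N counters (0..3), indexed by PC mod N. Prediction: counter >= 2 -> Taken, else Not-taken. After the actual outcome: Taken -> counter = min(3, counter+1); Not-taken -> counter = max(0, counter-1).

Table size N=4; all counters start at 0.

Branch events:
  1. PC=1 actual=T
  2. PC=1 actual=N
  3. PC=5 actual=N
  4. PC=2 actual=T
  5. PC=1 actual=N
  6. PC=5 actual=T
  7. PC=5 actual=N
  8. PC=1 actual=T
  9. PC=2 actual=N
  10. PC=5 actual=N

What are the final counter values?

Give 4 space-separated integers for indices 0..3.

Ev 1: PC=1 idx=1 pred=N actual=T -> ctr[1]=1
Ev 2: PC=1 idx=1 pred=N actual=N -> ctr[1]=0
Ev 3: PC=5 idx=1 pred=N actual=N -> ctr[1]=0
Ev 4: PC=2 idx=2 pred=N actual=T -> ctr[2]=1
Ev 5: PC=1 idx=1 pred=N actual=N -> ctr[1]=0
Ev 6: PC=5 idx=1 pred=N actual=T -> ctr[1]=1
Ev 7: PC=5 idx=1 pred=N actual=N -> ctr[1]=0
Ev 8: PC=1 idx=1 pred=N actual=T -> ctr[1]=1
Ev 9: PC=2 idx=2 pred=N actual=N -> ctr[2]=0
Ev 10: PC=5 idx=1 pred=N actual=N -> ctr[1]=0

Answer: 0 0 0 0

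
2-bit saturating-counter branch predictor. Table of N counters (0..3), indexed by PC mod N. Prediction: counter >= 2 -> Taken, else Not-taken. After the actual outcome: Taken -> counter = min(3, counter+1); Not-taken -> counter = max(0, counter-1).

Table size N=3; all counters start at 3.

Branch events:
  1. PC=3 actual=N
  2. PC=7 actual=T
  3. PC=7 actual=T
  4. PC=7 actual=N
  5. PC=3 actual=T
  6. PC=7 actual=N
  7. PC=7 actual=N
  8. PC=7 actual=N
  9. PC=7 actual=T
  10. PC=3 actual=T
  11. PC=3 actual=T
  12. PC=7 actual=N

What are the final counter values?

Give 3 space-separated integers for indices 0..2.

Answer: 3 0 3

Derivation:
Ev 1: PC=3 idx=0 pred=T actual=N -> ctr[0]=2
Ev 2: PC=7 idx=1 pred=T actual=T -> ctr[1]=3
Ev 3: PC=7 idx=1 pred=T actual=T -> ctr[1]=3
Ev 4: PC=7 idx=1 pred=T actual=N -> ctr[1]=2
Ev 5: PC=3 idx=0 pred=T actual=T -> ctr[0]=3
Ev 6: PC=7 idx=1 pred=T actual=N -> ctr[1]=1
Ev 7: PC=7 idx=1 pred=N actual=N -> ctr[1]=0
Ev 8: PC=7 idx=1 pred=N actual=N -> ctr[1]=0
Ev 9: PC=7 idx=1 pred=N actual=T -> ctr[1]=1
Ev 10: PC=3 idx=0 pred=T actual=T -> ctr[0]=3
Ev 11: PC=3 idx=0 pred=T actual=T -> ctr[0]=3
Ev 12: PC=7 idx=1 pred=N actual=N -> ctr[1]=0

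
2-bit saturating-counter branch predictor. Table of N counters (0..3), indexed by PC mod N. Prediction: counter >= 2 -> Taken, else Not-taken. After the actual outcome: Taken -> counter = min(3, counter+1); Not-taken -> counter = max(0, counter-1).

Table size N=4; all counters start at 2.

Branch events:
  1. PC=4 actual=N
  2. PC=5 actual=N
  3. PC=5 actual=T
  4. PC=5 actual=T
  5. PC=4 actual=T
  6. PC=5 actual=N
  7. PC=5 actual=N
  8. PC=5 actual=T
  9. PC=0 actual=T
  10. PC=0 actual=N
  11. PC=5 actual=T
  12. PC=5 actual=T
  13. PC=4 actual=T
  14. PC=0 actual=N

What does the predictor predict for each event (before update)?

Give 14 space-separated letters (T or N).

Ev 1: PC=4 idx=0 pred=T actual=N -> ctr[0]=1
Ev 2: PC=5 idx=1 pred=T actual=N -> ctr[1]=1
Ev 3: PC=5 idx=1 pred=N actual=T -> ctr[1]=2
Ev 4: PC=5 idx=1 pred=T actual=T -> ctr[1]=3
Ev 5: PC=4 idx=0 pred=N actual=T -> ctr[0]=2
Ev 6: PC=5 idx=1 pred=T actual=N -> ctr[1]=2
Ev 7: PC=5 idx=1 pred=T actual=N -> ctr[1]=1
Ev 8: PC=5 idx=1 pred=N actual=T -> ctr[1]=2
Ev 9: PC=0 idx=0 pred=T actual=T -> ctr[0]=3
Ev 10: PC=0 idx=0 pred=T actual=N -> ctr[0]=2
Ev 11: PC=5 idx=1 pred=T actual=T -> ctr[1]=3
Ev 12: PC=5 idx=1 pred=T actual=T -> ctr[1]=3
Ev 13: PC=4 idx=0 pred=T actual=T -> ctr[0]=3
Ev 14: PC=0 idx=0 pred=T actual=N -> ctr[0]=2

Answer: T T N T N T T N T T T T T T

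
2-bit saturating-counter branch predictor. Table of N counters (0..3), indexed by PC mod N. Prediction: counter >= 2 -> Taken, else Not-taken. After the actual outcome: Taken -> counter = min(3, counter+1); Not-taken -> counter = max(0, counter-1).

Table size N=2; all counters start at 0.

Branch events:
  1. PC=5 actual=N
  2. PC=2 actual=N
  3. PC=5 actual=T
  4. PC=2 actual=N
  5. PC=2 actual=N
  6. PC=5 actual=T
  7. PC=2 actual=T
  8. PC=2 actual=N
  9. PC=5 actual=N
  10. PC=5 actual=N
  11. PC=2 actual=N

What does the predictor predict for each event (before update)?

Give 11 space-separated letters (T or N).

Answer: N N N N N N N N T N N

Derivation:
Ev 1: PC=5 idx=1 pred=N actual=N -> ctr[1]=0
Ev 2: PC=2 idx=0 pred=N actual=N -> ctr[0]=0
Ev 3: PC=5 idx=1 pred=N actual=T -> ctr[1]=1
Ev 4: PC=2 idx=0 pred=N actual=N -> ctr[0]=0
Ev 5: PC=2 idx=0 pred=N actual=N -> ctr[0]=0
Ev 6: PC=5 idx=1 pred=N actual=T -> ctr[1]=2
Ev 7: PC=2 idx=0 pred=N actual=T -> ctr[0]=1
Ev 8: PC=2 idx=0 pred=N actual=N -> ctr[0]=0
Ev 9: PC=5 idx=1 pred=T actual=N -> ctr[1]=1
Ev 10: PC=5 idx=1 pred=N actual=N -> ctr[1]=0
Ev 11: PC=2 idx=0 pred=N actual=N -> ctr[0]=0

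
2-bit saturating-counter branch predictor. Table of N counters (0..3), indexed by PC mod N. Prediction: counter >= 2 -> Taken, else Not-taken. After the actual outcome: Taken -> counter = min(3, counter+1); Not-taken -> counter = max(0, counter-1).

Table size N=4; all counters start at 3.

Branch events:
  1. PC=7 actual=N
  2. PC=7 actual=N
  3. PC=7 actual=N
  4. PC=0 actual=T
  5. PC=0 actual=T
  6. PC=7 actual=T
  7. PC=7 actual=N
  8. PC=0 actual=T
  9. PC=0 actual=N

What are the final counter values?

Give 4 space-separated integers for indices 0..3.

Answer: 2 3 3 0

Derivation:
Ev 1: PC=7 idx=3 pred=T actual=N -> ctr[3]=2
Ev 2: PC=7 idx=3 pred=T actual=N -> ctr[3]=1
Ev 3: PC=7 idx=3 pred=N actual=N -> ctr[3]=0
Ev 4: PC=0 idx=0 pred=T actual=T -> ctr[0]=3
Ev 5: PC=0 idx=0 pred=T actual=T -> ctr[0]=3
Ev 6: PC=7 idx=3 pred=N actual=T -> ctr[3]=1
Ev 7: PC=7 idx=3 pred=N actual=N -> ctr[3]=0
Ev 8: PC=0 idx=0 pred=T actual=T -> ctr[0]=3
Ev 9: PC=0 idx=0 pred=T actual=N -> ctr[0]=2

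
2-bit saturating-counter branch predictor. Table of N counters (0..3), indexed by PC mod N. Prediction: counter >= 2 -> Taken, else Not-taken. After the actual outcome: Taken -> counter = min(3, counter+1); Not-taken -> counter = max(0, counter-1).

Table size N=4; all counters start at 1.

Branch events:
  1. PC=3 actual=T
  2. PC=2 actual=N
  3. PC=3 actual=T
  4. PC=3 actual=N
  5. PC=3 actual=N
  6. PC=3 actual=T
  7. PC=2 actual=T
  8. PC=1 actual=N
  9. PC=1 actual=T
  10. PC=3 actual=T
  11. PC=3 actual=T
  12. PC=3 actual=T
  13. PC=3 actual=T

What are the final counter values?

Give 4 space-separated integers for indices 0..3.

Answer: 1 1 1 3

Derivation:
Ev 1: PC=3 idx=3 pred=N actual=T -> ctr[3]=2
Ev 2: PC=2 idx=2 pred=N actual=N -> ctr[2]=0
Ev 3: PC=3 idx=3 pred=T actual=T -> ctr[3]=3
Ev 4: PC=3 idx=3 pred=T actual=N -> ctr[3]=2
Ev 5: PC=3 idx=3 pred=T actual=N -> ctr[3]=1
Ev 6: PC=3 idx=3 pred=N actual=T -> ctr[3]=2
Ev 7: PC=2 idx=2 pred=N actual=T -> ctr[2]=1
Ev 8: PC=1 idx=1 pred=N actual=N -> ctr[1]=0
Ev 9: PC=1 idx=1 pred=N actual=T -> ctr[1]=1
Ev 10: PC=3 idx=3 pred=T actual=T -> ctr[3]=3
Ev 11: PC=3 idx=3 pred=T actual=T -> ctr[3]=3
Ev 12: PC=3 idx=3 pred=T actual=T -> ctr[3]=3
Ev 13: PC=3 idx=3 pred=T actual=T -> ctr[3]=3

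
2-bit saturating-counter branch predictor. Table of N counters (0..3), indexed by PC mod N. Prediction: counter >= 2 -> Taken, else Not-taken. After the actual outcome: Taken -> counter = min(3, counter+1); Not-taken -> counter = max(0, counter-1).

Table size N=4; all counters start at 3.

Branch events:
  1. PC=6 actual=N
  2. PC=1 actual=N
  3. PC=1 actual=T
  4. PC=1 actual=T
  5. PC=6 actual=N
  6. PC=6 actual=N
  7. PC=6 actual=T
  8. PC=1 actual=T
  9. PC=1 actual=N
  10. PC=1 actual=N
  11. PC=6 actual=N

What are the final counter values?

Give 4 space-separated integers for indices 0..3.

Ev 1: PC=6 idx=2 pred=T actual=N -> ctr[2]=2
Ev 2: PC=1 idx=1 pred=T actual=N -> ctr[1]=2
Ev 3: PC=1 idx=1 pred=T actual=T -> ctr[1]=3
Ev 4: PC=1 idx=1 pred=T actual=T -> ctr[1]=3
Ev 5: PC=6 idx=2 pred=T actual=N -> ctr[2]=1
Ev 6: PC=6 idx=2 pred=N actual=N -> ctr[2]=0
Ev 7: PC=6 idx=2 pred=N actual=T -> ctr[2]=1
Ev 8: PC=1 idx=1 pred=T actual=T -> ctr[1]=3
Ev 9: PC=1 idx=1 pred=T actual=N -> ctr[1]=2
Ev 10: PC=1 idx=1 pred=T actual=N -> ctr[1]=1
Ev 11: PC=6 idx=2 pred=N actual=N -> ctr[2]=0

Answer: 3 1 0 3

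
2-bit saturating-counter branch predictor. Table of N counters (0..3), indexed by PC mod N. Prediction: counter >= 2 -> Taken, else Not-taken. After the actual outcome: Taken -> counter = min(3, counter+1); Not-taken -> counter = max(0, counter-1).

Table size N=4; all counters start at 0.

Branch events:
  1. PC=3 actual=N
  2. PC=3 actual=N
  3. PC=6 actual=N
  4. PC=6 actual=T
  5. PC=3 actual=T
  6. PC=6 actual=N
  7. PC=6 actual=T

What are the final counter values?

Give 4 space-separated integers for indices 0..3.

Answer: 0 0 1 1

Derivation:
Ev 1: PC=3 idx=3 pred=N actual=N -> ctr[3]=0
Ev 2: PC=3 idx=3 pred=N actual=N -> ctr[3]=0
Ev 3: PC=6 idx=2 pred=N actual=N -> ctr[2]=0
Ev 4: PC=6 idx=2 pred=N actual=T -> ctr[2]=1
Ev 5: PC=3 idx=3 pred=N actual=T -> ctr[3]=1
Ev 6: PC=6 idx=2 pred=N actual=N -> ctr[2]=0
Ev 7: PC=6 idx=2 pred=N actual=T -> ctr[2]=1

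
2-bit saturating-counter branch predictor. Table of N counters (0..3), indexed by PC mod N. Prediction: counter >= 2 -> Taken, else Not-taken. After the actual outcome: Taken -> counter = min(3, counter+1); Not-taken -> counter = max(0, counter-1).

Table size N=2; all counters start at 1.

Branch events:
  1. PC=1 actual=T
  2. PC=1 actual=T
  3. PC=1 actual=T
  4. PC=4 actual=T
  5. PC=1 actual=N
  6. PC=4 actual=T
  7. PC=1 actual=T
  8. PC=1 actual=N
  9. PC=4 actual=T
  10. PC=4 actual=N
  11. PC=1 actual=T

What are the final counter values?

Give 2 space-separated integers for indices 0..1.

Answer: 2 3

Derivation:
Ev 1: PC=1 idx=1 pred=N actual=T -> ctr[1]=2
Ev 2: PC=1 idx=1 pred=T actual=T -> ctr[1]=3
Ev 3: PC=1 idx=1 pred=T actual=T -> ctr[1]=3
Ev 4: PC=4 idx=0 pred=N actual=T -> ctr[0]=2
Ev 5: PC=1 idx=1 pred=T actual=N -> ctr[1]=2
Ev 6: PC=4 idx=0 pred=T actual=T -> ctr[0]=3
Ev 7: PC=1 idx=1 pred=T actual=T -> ctr[1]=3
Ev 8: PC=1 idx=1 pred=T actual=N -> ctr[1]=2
Ev 9: PC=4 idx=0 pred=T actual=T -> ctr[0]=3
Ev 10: PC=4 idx=0 pred=T actual=N -> ctr[0]=2
Ev 11: PC=1 idx=1 pred=T actual=T -> ctr[1]=3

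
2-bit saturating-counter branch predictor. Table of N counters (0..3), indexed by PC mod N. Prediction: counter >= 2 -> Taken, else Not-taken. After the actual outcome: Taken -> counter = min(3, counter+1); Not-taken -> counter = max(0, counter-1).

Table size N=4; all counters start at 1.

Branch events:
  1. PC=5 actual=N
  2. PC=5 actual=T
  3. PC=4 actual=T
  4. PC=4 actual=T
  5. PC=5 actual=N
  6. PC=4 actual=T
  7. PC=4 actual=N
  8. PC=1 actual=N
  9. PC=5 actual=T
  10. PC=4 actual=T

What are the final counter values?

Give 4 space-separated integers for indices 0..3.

Answer: 3 1 1 1

Derivation:
Ev 1: PC=5 idx=1 pred=N actual=N -> ctr[1]=0
Ev 2: PC=5 idx=1 pred=N actual=T -> ctr[1]=1
Ev 3: PC=4 idx=0 pred=N actual=T -> ctr[0]=2
Ev 4: PC=4 idx=0 pred=T actual=T -> ctr[0]=3
Ev 5: PC=5 idx=1 pred=N actual=N -> ctr[1]=0
Ev 6: PC=4 idx=0 pred=T actual=T -> ctr[0]=3
Ev 7: PC=4 idx=0 pred=T actual=N -> ctr[0]=2
Ev 8: PC=1 idx=1 pred=N actual=N -> ctr[1]=0
Ev 9: PC=5 idx=1 pred=N actual=T -> ctr[1]=1
Ev 10: PC=4 idx=0 pred=T actual=T -> ctr[0]=3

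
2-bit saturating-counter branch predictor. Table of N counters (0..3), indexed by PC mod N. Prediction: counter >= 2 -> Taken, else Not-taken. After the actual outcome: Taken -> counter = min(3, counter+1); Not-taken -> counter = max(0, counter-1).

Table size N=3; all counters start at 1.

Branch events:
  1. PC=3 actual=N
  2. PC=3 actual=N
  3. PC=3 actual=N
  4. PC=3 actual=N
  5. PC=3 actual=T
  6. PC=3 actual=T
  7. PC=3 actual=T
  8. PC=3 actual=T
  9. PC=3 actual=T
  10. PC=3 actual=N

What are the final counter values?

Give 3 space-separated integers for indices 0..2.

Answer: 2 1 1

Derivation:
Ev 1: PC=3 idx=0 pred=N actual=N -> ctr[0]=0
Ev 2: PC=3 idx=0 pred=N actual=N -> ctr[0]=0
Ev 3: PC=3 idx=0 pred=N actual=N -> ctr[0]=0
Ev 4: PC=3 idx=0 pred=N actual=N -> ctr[0]=0
Ev 5: PC=3 idx=0 pred=N actual=T -> ctr[0]=1
Ev 6: PC=3 idx=0 pred=N actual=T -> ctr[0]=2
Ev 7: PC=3 idx=0 pred=T actual=T -> ctr[0]=3
Ev 8: PC=3 idx=0 pred=T actual=T -> ctr[0]=3
Ev 9: PC=3 idx=0 pred=T actual=T -> ctr[0]=3
Ev 10: PC=3 idx=0 pred=T actual=N -> ctr[0]=2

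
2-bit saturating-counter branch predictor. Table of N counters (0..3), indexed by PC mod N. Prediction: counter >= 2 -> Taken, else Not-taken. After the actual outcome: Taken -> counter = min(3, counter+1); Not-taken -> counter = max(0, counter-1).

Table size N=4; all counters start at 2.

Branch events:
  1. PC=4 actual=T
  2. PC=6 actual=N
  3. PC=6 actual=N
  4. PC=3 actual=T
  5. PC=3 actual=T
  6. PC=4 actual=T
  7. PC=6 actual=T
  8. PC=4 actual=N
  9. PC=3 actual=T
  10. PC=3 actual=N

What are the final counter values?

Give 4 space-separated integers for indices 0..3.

Ev 1: PC=4 idx=0 pred=T actual=T -> ctr[0]=3
Ev 2: PC=6 idx=2 pred=T actual=N -> ctr[2]=1
Ev 3: PC=6 idx=2 pred=N actual=N -> ctr[2]=0
Ev 4: PC=3 idx=3 pred=T actual=T -> ctr[3]=3
Ev 5: PC=3 idx=3 pred=T actual=T -> ctr[3]=3
Ev 6: PC=4 idx=0 pred=T actual=T -> ctr[0]=3
Ev 7: PC=6 idx=2 pred=N actual=T -> ctr[2]=1
Ev 8: PC=4 idx=0 pred=T actual=N -> ctr[0]=2
Ev 9: PC=3 idx=3 pred=T actual=T -> ctr[3]=3
Ev 10: PC=3 idx=3 pred=T actual=N -> ctr[3]=2

Answer: 2 2 1 2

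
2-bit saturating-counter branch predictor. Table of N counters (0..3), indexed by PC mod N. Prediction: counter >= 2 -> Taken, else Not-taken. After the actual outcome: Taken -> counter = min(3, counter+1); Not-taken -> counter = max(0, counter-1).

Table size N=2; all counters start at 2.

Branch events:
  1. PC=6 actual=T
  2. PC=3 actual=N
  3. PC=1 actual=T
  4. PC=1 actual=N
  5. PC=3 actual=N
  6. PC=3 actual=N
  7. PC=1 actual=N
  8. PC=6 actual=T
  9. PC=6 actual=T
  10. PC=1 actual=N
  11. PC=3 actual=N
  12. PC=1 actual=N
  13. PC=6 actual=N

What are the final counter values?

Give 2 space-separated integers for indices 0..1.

Answer: 2 0

Derivation:
Ev 1: PC=6 idx=0 pred=T actual=T -> ctr[0]=3
Ev 2: PC=3 idx=1 pred=T actual=N -> ctr[1]=1
Ev 3: PC=1 idx=1 pred=N actual=T -> ctr[1]=2
Ev 4: PC=1 idx=1 pred=T actual=N -> ctr[1]=1
Ev 5: PC=3 idx=1 pred=N actual=N -> ctr[1]=0
Ev 6: PC=3 idx=1 pred=N actual=N -> ctr[1]=0
Ev 7: PC=1 idx=1 pred=N actual=N -> ctr[1]=0
Ev 8: PC=6 idx=0 pred=T actual=T -> ctr[0]=3
Ev 9: PC=6 idx=0 pred=T actual=T -> ctr[0]=3
Ev 10: PC=1 idx=1 pred=N actual=N -> ctr[1]=0
Ev 11: PC=3 idx=1 pred=N actual=N -> ctr[1]=0
Ev 12: PC=1 idx=1 pred=N actual=N -> ctr[1]=0
Ev 13: PC=6 idx=0 pred=T actual=N -> ctr[0]=2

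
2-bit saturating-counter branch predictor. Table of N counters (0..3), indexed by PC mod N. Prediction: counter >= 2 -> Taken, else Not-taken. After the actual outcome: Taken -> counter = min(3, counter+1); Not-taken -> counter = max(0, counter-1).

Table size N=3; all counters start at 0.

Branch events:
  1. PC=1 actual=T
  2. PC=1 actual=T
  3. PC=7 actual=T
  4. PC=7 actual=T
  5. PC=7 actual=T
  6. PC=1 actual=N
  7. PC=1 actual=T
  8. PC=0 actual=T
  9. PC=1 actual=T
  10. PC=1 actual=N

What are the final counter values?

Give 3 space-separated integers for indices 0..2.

Answer: 1 2 0

Derivation:
Ev 1: PC=1 idx=1 pred=N actual=T -> ctr[1]=1
Ev 2: PC=1 idx=1 pred=N actual=T -> ctr[1]=2
Ev 3: PC=7 idx=1 pred=T actual=T -> ctr[1]=3
Ev 4: PC=7 idx=1 pred=T actual=T -> ctr[1]=3
Ev 5: PC=7 idx=1 pred=T actual=T -> ctr[1]=3
Ev 6: PC=1 idx=1 pred=T actual=N -> ctr[1]=2
Ev 7: PC=1 idx=1 pred=T actual=T -> ctr[1]=3
Ev 8: PC=0 idx=0 pred=N actual=T -> ctr[0]=1
Ev 9: PC=1 idx=1 pred=T actual=T -> ctr[1]=3
Ev 10: PC=1 idx=1 pred=T actual=N -> ctr[1]=2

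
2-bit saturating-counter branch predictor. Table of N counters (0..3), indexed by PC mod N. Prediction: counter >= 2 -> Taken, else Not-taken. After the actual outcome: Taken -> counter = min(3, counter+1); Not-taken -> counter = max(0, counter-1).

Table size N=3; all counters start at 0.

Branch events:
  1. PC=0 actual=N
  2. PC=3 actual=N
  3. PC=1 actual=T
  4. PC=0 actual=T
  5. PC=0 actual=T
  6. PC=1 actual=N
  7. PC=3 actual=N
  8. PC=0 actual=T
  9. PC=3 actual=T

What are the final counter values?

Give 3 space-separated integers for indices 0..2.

Answer: 3 0 0

Derivation:
Ev 1: PC=0 idx=0 pred=N actual=N -> ctr[0]=0
Ev 2: PC=3 idx=0 pred=N actual=N -> ctr[0]=0
Ev 3: PC=1 idx=1 pred=N actual=T -> ctr[1]=1
Ev 4: PC=0 idx=0 pred=N actual=T -> ctr[0]=1
Ev 5: PC=0 idx=0 pred=N actual=T -> ctr[0]=2
Ev 6: PC=1 idx=1 pred=N actual=N -> ctr[1]=0
Ev 7: PC=3 idx=0 pred=T actual=N -> ctr[0]=1
Ev 8: PC=0 idx=0 pred=N actual=T -> ctr[0]=2
Ev 9: PC=3 idx=0 pred=T actual=T -> ctr[0]=3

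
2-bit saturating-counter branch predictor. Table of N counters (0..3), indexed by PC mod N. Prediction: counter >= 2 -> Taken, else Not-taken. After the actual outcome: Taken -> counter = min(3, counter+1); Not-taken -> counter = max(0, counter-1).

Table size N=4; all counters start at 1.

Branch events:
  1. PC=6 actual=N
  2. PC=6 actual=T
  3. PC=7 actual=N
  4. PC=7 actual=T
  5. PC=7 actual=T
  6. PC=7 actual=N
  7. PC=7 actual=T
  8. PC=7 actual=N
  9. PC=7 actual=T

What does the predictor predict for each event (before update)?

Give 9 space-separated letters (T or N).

Ev 1: PC=6 idx=2 pred=N actual=N -> ctr[2]=0
Ev 2: PC=6 idx=2 pred=N actual=T -> ctr[2]=1
Ev 3: PC=7 idx=3 pred=N actual=N -> ctr[3]=0
Ev 4: PC=7 idx=3 pred=N actual=T -> ctr[3]=1
Ev 5: PC=7 idx=3 pred=N actual=T -> ctr[3]=2
Ev 6: PC=7 idx=3 pred=T actual=N -> ctr[3]=1
Ev 7: PC=7 idx=3 pred=N actual=T -> ctr[3]=2
Ev 8: PC=7 idx=3 pred=T actual=N -> ctr[3]=1
Ev 9: PC=7 idx=3 pred=N actual=T -> ctr[3]=2

Answer: N N N N N T N T N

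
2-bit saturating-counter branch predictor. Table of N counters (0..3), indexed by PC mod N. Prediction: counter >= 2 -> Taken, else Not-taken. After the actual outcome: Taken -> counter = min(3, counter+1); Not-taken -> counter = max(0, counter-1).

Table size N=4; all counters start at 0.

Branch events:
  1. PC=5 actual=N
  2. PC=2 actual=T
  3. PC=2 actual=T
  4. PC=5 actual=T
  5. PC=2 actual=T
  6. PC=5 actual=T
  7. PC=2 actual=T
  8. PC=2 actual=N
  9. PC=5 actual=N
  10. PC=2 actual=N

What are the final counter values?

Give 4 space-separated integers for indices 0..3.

Ev 1: PC=5 idx=1 pred=N actual=N -> ctr[1]=0
Ev 2: PC=2 idx=2 pred=N actual=T -> ctr[2]=1
Ev 3: PC=2 idx=2 pred=N actual=T -> ctr[2]=2
Ev 4: PC=5 idx=1 pred=N actual=T -> ctr[1]=1
Ev 5: PC=2 idx=2 pred=T actual=T -> ctr[2]=3
Ev 6: PC=5 idx=1 pred=N actual=T -> ctr[1]=2
Ev 7: PC=2 idx=2 pred=T actual=T -> ctr[2]=3
Ev 8: PC=2 idx=2 pred=T actual=N -> ctr[2]=2
Ev 9: PC=5 idx=1 pred=T actual=N -> ctr[1]=1
Ev 10: PC=2 idx=2 pred=T actual=N -> ctr[2]=1

Answer: 0 1 1 0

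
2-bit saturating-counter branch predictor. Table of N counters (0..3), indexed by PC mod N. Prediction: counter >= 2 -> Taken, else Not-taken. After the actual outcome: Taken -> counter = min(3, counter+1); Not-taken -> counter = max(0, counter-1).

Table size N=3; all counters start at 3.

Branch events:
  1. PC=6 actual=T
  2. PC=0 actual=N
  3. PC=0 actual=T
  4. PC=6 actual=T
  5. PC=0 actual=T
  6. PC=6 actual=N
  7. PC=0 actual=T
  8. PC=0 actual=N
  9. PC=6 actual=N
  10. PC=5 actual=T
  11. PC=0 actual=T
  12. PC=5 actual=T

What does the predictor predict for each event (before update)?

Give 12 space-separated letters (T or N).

Ev 1: PC=6 idx=0 pred=T actual=T -> ctr[0]=3
Ev 2: PC=0 idx=0 pred=T actual=N -> ctr[0]=2
Ev 3: PC=0 idx=0 pred=T actual=T -> ctr[0]=3
Ev 4: PC=6 idx=0 pred=T actual=T -> ctr[0]=3
Ev 5: PC=0 idx=0 pred=T actual=T -> ctr[0]=3
Ev 6: PC=6 idx=0 pred=T actual=N -> ctr[0]=2
Ev 7: PC=0 idx=0 pred=T actual=T -> ctr[0]=3
Ev 8: PC=0 idx=0 pred=T actual=N -> ctr[0]=2
Ev 9: PC=6 idx=0 pred=T actual=N -> ctr[0]=1
Ev 10: PC=5 idx=2 pred=T actual=T -> ctr[2]=3
Ev 11: PC=0 idx=0 pred=N actual=T -> ctr[0]=2
Ev 12: PC=5 idx=2 pred=T actual=T -> ctr[2]=3

Answer: T T T T T T T T T T N T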